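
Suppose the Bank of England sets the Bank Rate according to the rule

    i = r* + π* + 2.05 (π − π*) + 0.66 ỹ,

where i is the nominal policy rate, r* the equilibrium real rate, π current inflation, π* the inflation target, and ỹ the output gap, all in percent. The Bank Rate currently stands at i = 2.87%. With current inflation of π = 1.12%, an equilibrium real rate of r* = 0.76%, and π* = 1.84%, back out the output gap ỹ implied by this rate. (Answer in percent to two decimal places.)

0.66 ỹ = 2.87 − 0.76 − 1.84 − 2.05 × (1.12 − 1.84) = 1.746
ỹ = 1.746 / 0.66 = 2.65

2.65%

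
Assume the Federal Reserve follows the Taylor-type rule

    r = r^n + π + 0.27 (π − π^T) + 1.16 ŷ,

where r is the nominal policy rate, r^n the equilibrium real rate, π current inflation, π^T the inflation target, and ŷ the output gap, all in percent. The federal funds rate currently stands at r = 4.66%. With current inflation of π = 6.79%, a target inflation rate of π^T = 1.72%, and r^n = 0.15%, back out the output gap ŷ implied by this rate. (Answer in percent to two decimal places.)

1.16 ŷ = 4.66 − 0.15 − 6.79 − 0.27 × (6.79 − 1.72) = -3.6489
ŷ = -3.6489 / 1.16 = -3.15

-3.15%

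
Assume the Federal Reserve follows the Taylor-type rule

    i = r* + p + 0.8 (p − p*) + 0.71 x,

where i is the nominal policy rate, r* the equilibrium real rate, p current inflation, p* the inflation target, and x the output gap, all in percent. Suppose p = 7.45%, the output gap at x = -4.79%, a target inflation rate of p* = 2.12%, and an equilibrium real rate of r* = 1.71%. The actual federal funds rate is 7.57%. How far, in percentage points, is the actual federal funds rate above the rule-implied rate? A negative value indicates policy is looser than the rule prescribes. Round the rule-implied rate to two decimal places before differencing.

-2.45 pp

i = 1.71 + 7.45 + 0.8 × (7.45 − 2.12) + 0.71 × (-4.79)
   = 1.71 + 7.45 + 4.264 − 3.4009 = 10.02
Deviation = 7.57 − 10.02 = -2.45 pp.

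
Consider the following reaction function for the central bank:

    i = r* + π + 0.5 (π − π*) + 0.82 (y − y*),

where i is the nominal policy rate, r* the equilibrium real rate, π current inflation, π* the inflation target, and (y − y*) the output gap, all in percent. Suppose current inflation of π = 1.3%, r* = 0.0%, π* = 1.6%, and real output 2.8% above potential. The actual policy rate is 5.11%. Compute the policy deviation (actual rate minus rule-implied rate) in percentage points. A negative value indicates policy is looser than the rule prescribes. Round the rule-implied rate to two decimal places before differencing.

Output 2.8% above potential → (y − y*) = 2.8.
i = 0.0 + 1.3 + 0.5 × (1.3 − 1.6) + 0.82 × 2.8
   = 0.0 + 1.3 − 0.15 + 2.296 = 3.45
Deviation = 5.11 − 3.45 = 1.66 pp.

1.66 pp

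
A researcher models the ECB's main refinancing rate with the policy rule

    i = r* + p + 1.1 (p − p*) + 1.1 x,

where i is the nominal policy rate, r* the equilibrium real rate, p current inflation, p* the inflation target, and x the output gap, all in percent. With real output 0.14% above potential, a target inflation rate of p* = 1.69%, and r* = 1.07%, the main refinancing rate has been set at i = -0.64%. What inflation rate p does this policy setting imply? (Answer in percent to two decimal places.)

Output 0.14% above potential → x = 0.14.
Collecting p: i = r* + (1 + 1.1) p − 1.1 p* + 1.1 x
2.1 p = -0.64 − 1.07 + 1.1 × 1.69 − 1.1 × 0.14 = -0.005
p = -0.005 / 2.1 = 0.00

0.00%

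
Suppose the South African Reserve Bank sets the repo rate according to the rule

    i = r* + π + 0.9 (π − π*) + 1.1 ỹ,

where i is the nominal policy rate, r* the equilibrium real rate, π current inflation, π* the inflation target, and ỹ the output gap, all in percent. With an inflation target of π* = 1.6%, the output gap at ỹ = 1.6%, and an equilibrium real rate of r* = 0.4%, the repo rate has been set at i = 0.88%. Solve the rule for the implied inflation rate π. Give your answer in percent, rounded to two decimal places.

Collecting π: i = r* + (1 + 0.9) π − 0.9 π* + 1.1 ỹ
1.9 π = 0.88 − 0.4 + 0.9 × 1.6 − 1.1 × 1.6 = 0.16
π = 0.16 / 1.9 = 0.08

0.08%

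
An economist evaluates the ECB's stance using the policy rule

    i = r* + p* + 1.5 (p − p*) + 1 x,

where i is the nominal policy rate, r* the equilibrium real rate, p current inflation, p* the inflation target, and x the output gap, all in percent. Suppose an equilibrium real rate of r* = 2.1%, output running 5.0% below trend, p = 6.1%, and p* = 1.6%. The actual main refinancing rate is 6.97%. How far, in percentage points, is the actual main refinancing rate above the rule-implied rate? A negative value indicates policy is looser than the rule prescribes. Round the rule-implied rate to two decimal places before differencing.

Output 5.0% below potential → x = -5.0.
i = 2.1 + 1.6 + 1.5 × (6.1 − 1.6) + 1 × (-5.0)
   = 2.1 + 1.6 + 6.75 − 5 = 5.45
Deviation = 6.97 − 5.45 = 1.52 pp.

1.52 pp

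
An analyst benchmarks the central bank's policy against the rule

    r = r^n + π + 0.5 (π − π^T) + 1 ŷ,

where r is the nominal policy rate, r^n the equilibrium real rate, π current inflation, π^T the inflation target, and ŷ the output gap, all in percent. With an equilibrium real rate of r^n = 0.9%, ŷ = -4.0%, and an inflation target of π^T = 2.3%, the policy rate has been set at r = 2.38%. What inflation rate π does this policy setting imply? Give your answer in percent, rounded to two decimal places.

4.42%

Collecting π: r = r^n + (1 + 0.5) π − 0.5 π^T + 1 ŷ
1.5 π = 2.38 − 0.9 + 0.5 × 2.3 − 1 × (-4.0) = 6.63
π = 6.63 / 1.5 = 4.42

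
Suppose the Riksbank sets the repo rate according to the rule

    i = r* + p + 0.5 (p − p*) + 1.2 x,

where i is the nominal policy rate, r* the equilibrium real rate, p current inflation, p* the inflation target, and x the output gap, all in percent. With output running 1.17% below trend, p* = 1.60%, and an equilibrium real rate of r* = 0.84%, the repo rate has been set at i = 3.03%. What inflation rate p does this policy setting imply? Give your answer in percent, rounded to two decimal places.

Output 1.17% below potential → x = -1.17.
Collecting p: i = r* + (1 + 0.5) p − 0.5 p* + 1.2 x
1.5 p = 3.03 − 0.84 + 0.5 × 1.60 − 1.2 × (-1.17) = 4.394
p = 4.394 / 1.5 = 2.93

2.93%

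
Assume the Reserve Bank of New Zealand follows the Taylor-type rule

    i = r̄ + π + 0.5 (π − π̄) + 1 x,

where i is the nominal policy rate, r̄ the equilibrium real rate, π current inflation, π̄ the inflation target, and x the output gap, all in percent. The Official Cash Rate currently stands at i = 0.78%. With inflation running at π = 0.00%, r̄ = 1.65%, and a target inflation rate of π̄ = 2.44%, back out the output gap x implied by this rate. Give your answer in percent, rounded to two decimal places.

1 x = 0.78 − 1.65 − 0.00 − 0.5 × (0.00 − 2.44) = 0.35
x = 0.35 / 1 = 0.35

0.35%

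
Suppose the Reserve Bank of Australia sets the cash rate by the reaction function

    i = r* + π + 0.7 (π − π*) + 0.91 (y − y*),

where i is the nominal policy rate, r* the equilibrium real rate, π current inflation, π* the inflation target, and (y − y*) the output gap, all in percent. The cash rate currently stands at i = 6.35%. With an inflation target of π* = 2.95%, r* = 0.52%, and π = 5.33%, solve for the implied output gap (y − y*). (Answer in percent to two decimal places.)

-1.28%

0.91 (y − y*) = 6.35 − 0.52 − 5.33 − 0.7 × (5.33 − 2.95) = -1.166
(y − y*) = -1.166 / 0.91 = -1.28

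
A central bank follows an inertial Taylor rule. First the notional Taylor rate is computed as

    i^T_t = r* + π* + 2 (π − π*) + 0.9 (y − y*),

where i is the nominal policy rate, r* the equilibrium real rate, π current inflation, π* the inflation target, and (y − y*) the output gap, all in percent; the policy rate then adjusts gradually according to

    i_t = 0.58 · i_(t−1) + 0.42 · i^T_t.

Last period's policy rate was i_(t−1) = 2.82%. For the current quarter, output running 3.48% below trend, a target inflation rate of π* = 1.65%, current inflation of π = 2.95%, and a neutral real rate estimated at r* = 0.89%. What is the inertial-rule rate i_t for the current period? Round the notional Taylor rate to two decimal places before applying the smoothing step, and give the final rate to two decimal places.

2.48%

Output 3.48% below potential → (y − y*) = -3.48.
i^T_t = 0.89 + 1.65 + 2 × (2.95 − 1.65) + 0.9 × (-3.48)
   = 0.89 + 1.65 + 2.6 − 3.132 = 2.01
i_t = 0.58 × 2.82 + 0.42 × 2.01 = 1.6356 + 0.8442 = 2.48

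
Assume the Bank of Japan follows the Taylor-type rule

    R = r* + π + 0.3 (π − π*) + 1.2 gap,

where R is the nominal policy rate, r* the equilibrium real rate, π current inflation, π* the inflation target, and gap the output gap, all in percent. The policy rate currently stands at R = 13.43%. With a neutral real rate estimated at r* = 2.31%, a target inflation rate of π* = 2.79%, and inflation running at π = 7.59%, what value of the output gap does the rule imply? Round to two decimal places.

1.2 gap = 13.43 − 2.31 − 7.59 − 0.3 × (7.59 − 2.79) = 2.09
gap = 2.09 / 1.2 = 1.74

1.74%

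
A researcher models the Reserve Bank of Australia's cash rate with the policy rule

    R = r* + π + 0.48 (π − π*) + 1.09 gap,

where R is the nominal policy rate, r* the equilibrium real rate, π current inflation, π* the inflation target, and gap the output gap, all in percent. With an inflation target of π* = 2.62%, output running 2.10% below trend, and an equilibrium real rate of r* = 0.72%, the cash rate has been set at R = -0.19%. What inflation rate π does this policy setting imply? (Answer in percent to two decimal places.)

Output 2.10% below potential → gap = -2.10.
Collecting π: R = r* + (1 + 0.48) π − 0.48 π* + 1.09 gap
1.48 π = -0.19 − 0.72 + 0.48 × 2.62 − 1.09 × (-2.10) = 2.6366
π = 2.6366 / 1.48 = 1.78

1.78%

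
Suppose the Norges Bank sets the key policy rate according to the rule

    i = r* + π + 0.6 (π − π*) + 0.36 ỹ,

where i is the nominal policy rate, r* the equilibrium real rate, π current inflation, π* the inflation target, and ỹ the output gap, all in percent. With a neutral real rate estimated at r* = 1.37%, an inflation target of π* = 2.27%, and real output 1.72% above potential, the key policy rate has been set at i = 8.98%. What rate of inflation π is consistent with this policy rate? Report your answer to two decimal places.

Output 1.72% above potential → ỹ = 1.72.
Collecting π: i = r* + (1 + 0.6) π − 0.6 π* + 0.36 ỹ
1.6 π = 8.98 − 1.37 + 0.6 × 2.27 − 0.36 × 1.72 = 8.3528
π = 8.3528 / 1.6 = 5.22

5.22%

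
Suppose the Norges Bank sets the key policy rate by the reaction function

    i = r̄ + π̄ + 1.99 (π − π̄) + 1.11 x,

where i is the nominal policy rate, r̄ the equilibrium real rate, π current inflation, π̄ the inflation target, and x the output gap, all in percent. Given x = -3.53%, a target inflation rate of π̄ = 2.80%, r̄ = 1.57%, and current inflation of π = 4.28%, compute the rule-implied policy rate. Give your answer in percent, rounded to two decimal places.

i = 1.57 + 2.80 + 1.99 × (4.28 − 2.80) + 1.11 × (-3.53)
   = 1.57 + 2.8 + 2.9452 − 3.9183 = 3.40

3.40%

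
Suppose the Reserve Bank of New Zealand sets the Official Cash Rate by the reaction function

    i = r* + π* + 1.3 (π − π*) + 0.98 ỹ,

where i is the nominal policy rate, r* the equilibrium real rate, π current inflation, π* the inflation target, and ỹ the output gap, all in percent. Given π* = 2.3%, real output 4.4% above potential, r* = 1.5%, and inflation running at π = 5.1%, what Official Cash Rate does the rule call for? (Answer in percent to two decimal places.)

11.75%

Output 4.4% above potential → ỹ = 4.4.
i = 1.5 + 2.3 + 1.3 × (5.1 − 2.3) + 0.98 × 4.4
   = 1.5 + 2.3 + 3.64 + 4.312 = 11.75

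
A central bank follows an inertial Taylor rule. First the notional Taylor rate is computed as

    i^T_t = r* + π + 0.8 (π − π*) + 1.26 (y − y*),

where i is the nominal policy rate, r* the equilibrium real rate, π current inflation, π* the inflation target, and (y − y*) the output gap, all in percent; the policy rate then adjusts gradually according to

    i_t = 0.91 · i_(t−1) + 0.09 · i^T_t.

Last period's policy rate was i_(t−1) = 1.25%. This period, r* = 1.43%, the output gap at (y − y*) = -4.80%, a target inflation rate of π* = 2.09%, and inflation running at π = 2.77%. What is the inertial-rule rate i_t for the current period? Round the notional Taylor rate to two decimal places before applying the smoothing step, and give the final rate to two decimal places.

1.02%

i^T_t = 1.43 + 2.77 + 0.8 × (2.77 − 2.09) + 1.26 × (-4.80)
   = 1.43 + 2.77 + 0.544 − 6.048 = -1.30
i_t = 0.91 × 1.25 + 0.09 × (-1.30) = 1.1375 − 0.117 = 1.02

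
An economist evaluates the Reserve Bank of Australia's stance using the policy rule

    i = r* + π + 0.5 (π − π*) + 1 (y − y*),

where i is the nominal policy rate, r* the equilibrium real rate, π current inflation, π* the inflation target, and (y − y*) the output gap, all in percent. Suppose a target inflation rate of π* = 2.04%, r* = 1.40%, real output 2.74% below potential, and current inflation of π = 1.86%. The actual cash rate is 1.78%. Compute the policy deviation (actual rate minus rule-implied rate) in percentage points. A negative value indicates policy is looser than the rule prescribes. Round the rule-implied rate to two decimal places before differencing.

Output 2.74% below potential → (y − y*) = -2.74.
i = 1.40 + 1.86 + 0.5 × (1.86 − 2.04) + 1 × (-2.74)
   = 1.40 + 1.86 − 0.09 − 2.74 = 0.43
Deviation = 1.78 − 0.43 = 1.35 pp.

1.35 pp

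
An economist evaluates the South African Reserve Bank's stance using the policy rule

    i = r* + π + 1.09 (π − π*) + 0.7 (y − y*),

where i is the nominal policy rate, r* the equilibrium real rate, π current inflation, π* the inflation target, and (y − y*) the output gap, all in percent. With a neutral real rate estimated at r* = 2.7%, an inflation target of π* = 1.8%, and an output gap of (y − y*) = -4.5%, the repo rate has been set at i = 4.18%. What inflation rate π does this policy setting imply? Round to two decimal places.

Collecting π: i = r* + (1 + 1.09) π − 1.09 π* + 0.7 (y − y*)
2.09 π = 4.18 − 2.7 + 1.09 × 1.8 − 0.7 × (-4.5) = 6.592
π = 6.592 / 2.09 = 3.15

3.15%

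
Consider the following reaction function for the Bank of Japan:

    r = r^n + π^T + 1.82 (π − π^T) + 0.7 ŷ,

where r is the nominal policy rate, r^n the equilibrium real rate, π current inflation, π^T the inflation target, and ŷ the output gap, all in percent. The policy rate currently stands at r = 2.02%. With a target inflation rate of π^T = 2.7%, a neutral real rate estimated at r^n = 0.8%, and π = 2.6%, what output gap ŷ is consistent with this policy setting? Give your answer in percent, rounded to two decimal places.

-1.85%

0.7 ŷ = 2.02 − 0.8 − 2.7 − 1.82 × (2.6 − 2.7) = -1.298
ŷ = -1.298 / 0.7 = -1.85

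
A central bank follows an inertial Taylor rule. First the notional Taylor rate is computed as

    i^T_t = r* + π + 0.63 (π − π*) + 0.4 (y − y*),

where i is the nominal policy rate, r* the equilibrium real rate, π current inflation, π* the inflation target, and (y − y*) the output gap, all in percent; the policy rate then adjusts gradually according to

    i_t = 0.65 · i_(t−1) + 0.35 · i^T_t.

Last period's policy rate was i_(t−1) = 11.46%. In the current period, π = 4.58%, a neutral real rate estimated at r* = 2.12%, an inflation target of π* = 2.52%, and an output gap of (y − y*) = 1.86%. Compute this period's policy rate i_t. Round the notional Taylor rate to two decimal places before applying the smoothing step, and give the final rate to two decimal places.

i^T_t = 2.12 + 4.58 + 0.63 × (4.58 − 2.52) + 0.4 × 1.86
   = 2.12 + 4.58 + 1.2978 + 0.744 = 8.74
i_t = 0.65 × 11.46 + 0.35 × 8.74 = 7.449 + 3.059 = 10.51

10.51%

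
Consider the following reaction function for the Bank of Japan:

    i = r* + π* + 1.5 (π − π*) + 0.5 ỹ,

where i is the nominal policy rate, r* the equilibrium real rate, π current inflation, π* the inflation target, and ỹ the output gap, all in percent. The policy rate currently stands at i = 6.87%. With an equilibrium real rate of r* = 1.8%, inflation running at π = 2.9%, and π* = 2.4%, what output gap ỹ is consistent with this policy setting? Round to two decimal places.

0.5 ỹ = 6.87 − 1.8 − 2.4 − 1.5 × (2.9 − 2.4) = 1.92
ỹ = 1.92 / 0.5 = 3.84

3.84%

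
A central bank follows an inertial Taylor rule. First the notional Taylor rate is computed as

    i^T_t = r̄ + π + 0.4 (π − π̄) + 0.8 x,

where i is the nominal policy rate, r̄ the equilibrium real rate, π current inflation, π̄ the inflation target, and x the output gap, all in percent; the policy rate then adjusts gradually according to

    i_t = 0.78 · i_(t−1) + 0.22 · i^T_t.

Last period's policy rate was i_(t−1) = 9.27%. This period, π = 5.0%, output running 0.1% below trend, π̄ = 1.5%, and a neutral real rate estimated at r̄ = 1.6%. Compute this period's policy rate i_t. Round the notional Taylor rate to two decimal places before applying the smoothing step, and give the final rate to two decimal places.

Output 0.1% below potential → x = -0.1.
i^T_t = 1.6 + 5.0 + 0.4 × (5.0 − 1.5) + 0.8 × (-0.1)
   = 1.6 + 5 + 1.4 − 0.08 = 7.92
i_t = 0.78 × 9.27 + 0.22 × 7.92 = 7.2306 + 1.7424 = 8.97

8.97%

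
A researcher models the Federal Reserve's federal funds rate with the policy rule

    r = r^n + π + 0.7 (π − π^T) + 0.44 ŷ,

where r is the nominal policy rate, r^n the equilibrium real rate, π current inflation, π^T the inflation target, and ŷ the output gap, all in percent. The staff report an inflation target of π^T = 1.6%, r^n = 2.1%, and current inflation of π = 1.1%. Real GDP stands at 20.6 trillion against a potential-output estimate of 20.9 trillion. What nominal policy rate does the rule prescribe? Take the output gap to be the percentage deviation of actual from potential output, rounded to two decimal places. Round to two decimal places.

Output gap = 100 × (20.6 − 20.9) / 20.9 = -1.44%.
r = 2.10 + 1.10 + 0.7 × (1.10 − 1.60) + 0.44 × (-1.44)
   = 2.10 + 1.1 − 0.35 − 0.6336 = 2.22

2.22%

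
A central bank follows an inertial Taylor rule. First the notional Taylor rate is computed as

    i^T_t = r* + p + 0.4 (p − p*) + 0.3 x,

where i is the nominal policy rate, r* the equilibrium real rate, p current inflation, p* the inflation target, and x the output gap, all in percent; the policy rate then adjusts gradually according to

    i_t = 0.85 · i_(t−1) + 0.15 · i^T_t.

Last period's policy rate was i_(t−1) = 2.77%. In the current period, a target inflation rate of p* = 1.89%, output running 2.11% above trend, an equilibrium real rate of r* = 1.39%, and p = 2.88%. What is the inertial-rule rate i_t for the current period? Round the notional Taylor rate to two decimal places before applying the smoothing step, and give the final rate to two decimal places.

3.15%

Output 2.11% above potential → x = 2.11.
i^T_t = 1.39 + 2.88 + 0.4 × (2.88 − 1.89) + 0.3 × 2.11
   = 1.39 + 2.88 + 0.396 + 0.633 = 5.30
i_t = 0.85 × 2.77 + 0.15 × 5.30 = 2.3545 + 0.795 = 3.15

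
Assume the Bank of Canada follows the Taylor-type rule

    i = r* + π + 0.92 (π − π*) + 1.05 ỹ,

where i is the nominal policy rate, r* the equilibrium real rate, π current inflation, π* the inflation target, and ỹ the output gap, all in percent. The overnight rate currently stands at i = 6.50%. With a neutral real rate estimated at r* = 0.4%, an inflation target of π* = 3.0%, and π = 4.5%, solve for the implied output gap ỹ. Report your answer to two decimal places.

0.21%

1.05 ỹ = 6.50 − 0.4 − 4.5 − 0.92 × (4.5 − 3.0) = 0.22
ỹ = 0.22 / 1.05 = 0.21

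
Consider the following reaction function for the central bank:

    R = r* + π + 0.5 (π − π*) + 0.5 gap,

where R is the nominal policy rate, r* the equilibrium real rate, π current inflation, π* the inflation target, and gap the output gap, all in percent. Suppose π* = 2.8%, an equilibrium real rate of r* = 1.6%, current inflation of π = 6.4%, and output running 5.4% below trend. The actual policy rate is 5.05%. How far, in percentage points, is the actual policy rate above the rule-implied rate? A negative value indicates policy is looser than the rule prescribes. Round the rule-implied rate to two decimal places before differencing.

Output 5.4% below potential → gap = -5.4.
R = 1.6 + 6.4 + 0.5 × (6.4 − 2.8) + 0.5 × (-5.4)
   = 1.6 + 6.4 + 1.8 − 2.7 = 7.10
Deviation = 5.05 − 7.10 = -2.05 pp.

-2.05 pp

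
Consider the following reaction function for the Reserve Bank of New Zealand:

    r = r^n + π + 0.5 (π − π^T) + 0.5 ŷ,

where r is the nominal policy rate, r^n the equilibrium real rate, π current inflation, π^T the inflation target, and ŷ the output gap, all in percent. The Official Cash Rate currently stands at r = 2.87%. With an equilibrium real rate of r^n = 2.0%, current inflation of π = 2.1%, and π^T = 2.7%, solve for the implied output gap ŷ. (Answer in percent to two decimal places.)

0.5 ŷ = 2.87 − 2.0 − 2.1 − 0.5 × (2.1 − 2.7) = -0.93
ŷ = -0.93 / 0.5 = -1.86

-1.86%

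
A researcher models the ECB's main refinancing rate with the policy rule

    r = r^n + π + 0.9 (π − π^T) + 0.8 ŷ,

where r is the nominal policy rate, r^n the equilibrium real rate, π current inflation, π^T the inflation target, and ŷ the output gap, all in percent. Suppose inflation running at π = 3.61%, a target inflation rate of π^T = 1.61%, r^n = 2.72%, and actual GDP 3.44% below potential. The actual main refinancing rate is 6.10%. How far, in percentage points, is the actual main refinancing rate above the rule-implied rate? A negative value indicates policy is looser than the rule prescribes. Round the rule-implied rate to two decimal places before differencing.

0.72 pp

Output 3.44% below potential → ŷ = -3.44.
r = 2.72 + 3.61 + 0.9 × (3.61 − 1.61) + 0.8 × (-3.44)
   = 2.72 + 3.61 + 1.8 − 2.752 = 5.38
Deviation = 6.10 − 5.38 = 0.72 pp.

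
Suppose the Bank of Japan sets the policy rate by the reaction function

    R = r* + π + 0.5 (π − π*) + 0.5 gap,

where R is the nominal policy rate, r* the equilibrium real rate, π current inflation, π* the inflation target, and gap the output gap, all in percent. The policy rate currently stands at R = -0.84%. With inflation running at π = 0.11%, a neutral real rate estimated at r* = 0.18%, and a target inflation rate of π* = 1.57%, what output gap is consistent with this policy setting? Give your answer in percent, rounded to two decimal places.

0.5 gap = -0.84 − 0.18 − 0.11 − 0.5 × (0.11 − 1.57) = -0.4
gap = -0.4 / 0.5 = -0.80

-0.80%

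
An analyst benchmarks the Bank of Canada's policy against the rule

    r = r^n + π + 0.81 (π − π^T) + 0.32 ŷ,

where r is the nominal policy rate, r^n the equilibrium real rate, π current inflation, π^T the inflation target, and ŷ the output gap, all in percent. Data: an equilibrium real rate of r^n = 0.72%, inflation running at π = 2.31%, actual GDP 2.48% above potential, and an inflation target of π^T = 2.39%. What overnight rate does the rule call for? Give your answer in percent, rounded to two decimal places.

Output 2.48% above potential → ŷ = 2.48.
r = 0.72 + 2.31 + 0.81 × (2.31 − 2.39) + 0.32 × 2.48
   = 0.72 + 2.31 − 0.0648 + 0.7936 = 3.76

3.76%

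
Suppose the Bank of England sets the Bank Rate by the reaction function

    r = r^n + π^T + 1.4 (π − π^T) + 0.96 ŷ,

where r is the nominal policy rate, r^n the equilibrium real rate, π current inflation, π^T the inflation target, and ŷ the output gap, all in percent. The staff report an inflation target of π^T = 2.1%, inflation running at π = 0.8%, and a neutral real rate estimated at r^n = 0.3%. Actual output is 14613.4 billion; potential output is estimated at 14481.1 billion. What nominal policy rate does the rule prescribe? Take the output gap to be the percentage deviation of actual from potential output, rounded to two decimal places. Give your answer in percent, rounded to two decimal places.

Output gap = 100 × (14613.4 − 14481.1) / 14481.1 = 0.91%.
r = 0.30 + 2.10 + 1.4 × (0.80 − 2.10) + 0.96 × 0.91
   = 0.30 + 2.1 − 1.82 + 0.8736 = 1.45

1.45%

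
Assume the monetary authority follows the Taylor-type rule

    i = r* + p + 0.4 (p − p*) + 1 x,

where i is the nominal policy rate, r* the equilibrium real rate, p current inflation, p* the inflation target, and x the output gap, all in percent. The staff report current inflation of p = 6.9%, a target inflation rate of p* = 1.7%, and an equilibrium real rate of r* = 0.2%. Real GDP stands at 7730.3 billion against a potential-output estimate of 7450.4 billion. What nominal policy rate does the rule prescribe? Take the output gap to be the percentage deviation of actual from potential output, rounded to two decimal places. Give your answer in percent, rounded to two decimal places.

Output gap = 100 × (7730.3 − 7450.4) / 7450.4 = 3.76%.
i = 0.20 + 6.90 + 0.4 × (6.90 − 1.70) + 1 × 3.76
   = 0.20 + 6.9 + 2.08 + 3.76 = 12.94

12.94%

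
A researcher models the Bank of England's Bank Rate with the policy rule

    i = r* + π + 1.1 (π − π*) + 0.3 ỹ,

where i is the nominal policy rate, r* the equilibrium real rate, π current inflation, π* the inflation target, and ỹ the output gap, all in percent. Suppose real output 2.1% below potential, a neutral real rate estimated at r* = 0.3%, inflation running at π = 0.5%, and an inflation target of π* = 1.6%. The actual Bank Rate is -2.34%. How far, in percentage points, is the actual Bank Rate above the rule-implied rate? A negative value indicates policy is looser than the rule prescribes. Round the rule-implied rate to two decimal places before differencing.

Output 2.1% below potential → ỹ = -2.1.
i = 0.3 + 0.5 + 1.1 × (0.5 − 1.6) + 0.3 × (-2.1)
   = 0.3 + 0.5 − 1.21 − 0.63 = -1.04
Deviation = -2.34 − (-1.04) = -1.30 pp.

-1.30 pp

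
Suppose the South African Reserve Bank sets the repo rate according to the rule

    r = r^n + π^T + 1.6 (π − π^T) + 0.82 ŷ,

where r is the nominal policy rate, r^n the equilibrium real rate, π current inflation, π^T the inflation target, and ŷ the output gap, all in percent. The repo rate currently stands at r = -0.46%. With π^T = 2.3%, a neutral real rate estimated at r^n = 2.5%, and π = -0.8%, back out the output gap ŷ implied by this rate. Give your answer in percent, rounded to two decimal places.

0.82 ŷ = -0.46 − 2.5 − 2.3 − 1.6 × ((-0.8) − 2.3) = -0.3
ŷ = -0.3 / 0.82 = -0.37

-0.37%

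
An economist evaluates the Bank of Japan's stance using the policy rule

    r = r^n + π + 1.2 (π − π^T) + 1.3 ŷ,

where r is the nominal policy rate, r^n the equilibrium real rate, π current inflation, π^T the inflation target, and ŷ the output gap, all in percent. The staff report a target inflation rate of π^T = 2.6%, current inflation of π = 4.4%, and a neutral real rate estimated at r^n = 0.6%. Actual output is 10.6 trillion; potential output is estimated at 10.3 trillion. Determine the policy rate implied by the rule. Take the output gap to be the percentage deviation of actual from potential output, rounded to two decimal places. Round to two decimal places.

Output gap = 100 × (10.6 − 10.3) / 10.3 = 2.91%.
r = 0.60 + 4.40 + 1.2 × (4.40 − 2.60) + 1.3 × 2.91
   = 0.60 + 4.4 + 2.16 + 3.783 = 10.94

10.94%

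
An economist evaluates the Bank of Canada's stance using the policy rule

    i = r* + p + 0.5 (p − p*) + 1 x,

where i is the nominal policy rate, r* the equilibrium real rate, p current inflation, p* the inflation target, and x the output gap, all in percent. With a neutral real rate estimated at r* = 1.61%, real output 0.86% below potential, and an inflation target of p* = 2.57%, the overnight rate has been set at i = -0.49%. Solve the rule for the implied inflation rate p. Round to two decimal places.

0.03%

Output 0.86% below potential → x = -0.86.
Collecting p: i = r* + (1 + 0.5) p − 0.5 p* + 1 x
1.5 p = -0.49 − 1.61 + 0.5 × 2.57 − 1 × (-0.86) = 0.045
p = 0.045 / 1.5 = 0.03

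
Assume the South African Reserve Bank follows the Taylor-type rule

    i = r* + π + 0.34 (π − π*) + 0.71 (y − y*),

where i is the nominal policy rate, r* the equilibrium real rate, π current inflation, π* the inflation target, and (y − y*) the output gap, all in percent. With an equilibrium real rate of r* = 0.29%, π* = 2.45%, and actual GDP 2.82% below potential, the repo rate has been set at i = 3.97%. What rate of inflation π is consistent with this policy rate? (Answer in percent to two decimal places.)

4.86%

Output 2.82% below potential → (y − y*) = -2.82.
Collecting π: i = r* + (1 + 0.34) π − 0.34 π* + 0.71 (y − y*)
1.34 π = 3.97 − 0.29 + 0.34 × 2.45 − 0.71 × (-2.82) = 6.5152
π = 6.5152 / 1.34 = 4.86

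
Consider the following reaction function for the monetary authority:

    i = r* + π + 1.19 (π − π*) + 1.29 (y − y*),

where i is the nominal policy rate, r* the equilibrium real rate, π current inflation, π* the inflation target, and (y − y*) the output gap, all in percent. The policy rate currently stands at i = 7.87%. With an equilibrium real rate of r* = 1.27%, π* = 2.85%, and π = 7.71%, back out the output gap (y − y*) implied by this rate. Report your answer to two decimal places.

-5.34%

1.29 (y − y*) = 7.87 − 1.27 − 7.71 − 1.19 × (7.71 − 2.85) = -6.8934
(y − y*) = -6.8934 / 1.29 = -5.34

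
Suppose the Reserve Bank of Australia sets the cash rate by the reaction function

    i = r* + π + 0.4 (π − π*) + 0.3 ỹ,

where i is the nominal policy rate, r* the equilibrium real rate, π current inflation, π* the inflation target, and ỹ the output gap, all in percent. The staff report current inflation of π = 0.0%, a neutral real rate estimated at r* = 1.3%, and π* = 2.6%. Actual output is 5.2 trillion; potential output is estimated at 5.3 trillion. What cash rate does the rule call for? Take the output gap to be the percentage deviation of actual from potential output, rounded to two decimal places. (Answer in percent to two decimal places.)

-0.31%

Output gap = 100 × (5.2 − 5.3) / 5.3 = -1.89%.
i = 1.30 + 0.00 + 0.4 × (0.00 − 2.60) + 0.3 × (-1.89)
   = 1.30 + 0 − 1.04 − 0.567 = -0.31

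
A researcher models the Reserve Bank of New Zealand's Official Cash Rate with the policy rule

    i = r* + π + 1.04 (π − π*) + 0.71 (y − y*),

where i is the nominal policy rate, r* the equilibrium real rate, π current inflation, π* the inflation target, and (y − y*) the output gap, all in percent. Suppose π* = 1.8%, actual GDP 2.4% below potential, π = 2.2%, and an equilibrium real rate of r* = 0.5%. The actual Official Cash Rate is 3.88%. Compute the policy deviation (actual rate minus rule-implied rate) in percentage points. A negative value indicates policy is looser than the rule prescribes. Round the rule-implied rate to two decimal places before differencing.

Output 2.4% below potential → (y − y*) = -2.4.
i = 0.5 + 2.2 + 1.04 × (2.2 − 1.8) + 0.71 × (-2.4)
   = 0.5 + 2.2 + 0.416 − 1.704 = 1.41
Deviation = 3.88 − 1.41 = 2.47 pp.

2.47 pp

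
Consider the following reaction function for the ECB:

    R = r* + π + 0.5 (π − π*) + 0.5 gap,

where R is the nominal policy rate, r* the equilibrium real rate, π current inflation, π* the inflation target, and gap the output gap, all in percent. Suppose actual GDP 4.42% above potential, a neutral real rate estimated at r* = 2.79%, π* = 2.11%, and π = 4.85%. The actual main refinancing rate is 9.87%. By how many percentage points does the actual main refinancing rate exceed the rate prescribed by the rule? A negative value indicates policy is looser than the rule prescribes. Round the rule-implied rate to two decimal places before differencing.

-1.35 pp

Output 4.42% above potential → gap = 4.42.
R = 2.79 + 4.85 + 0.5 × (4.85 − 2.11) + 0.5 × 4.42
   = 2.79 + 4.85 + 1.37 + 2.21 = 11.22
Deviation = 9.87 − 11.22 = -1.35 pp.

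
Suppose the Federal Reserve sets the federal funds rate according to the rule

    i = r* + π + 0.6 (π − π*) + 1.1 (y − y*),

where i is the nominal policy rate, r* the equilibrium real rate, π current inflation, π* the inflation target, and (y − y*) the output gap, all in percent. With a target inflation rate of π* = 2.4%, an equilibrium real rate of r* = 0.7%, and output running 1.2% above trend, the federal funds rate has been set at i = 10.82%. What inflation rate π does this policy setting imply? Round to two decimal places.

Output 1.2% above potential → (y − y*) = 1.2.
Collecting π: i = r* + (1 + 0.6) π − 0.6 π* + 1.1 (y − y*)
1.6 π = 10.82 − 0.7 + 0.6 × 2.4 − 1.1 × 1.2 = 10.24
π = 10.24 / 1.6 = 6.40

6.40%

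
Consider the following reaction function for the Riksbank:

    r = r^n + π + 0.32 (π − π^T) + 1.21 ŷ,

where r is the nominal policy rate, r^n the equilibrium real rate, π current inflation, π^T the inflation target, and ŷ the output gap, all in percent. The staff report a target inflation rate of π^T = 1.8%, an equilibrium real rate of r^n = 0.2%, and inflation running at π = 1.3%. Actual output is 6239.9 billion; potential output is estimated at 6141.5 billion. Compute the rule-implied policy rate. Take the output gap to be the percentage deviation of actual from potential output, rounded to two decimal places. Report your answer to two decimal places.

3.28%

Output gap = 100 × (6239.9 − 6141.5) / 6141.5 = 1.60%.
r = 0.20 + 1.30 + 0.32 × (1.30 − 1.80) + 1.21 × 1.60
   = 0.20 + 1.3 − 0.16 + 1.936 = 3.28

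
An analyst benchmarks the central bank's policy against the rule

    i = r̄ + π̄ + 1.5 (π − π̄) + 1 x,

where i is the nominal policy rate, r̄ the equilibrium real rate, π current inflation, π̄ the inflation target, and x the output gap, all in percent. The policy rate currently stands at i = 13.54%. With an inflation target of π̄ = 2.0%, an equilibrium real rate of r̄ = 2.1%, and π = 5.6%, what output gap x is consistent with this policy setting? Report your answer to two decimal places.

4.04%

1 x = 13.54 − 2.1 − 2.0 − 1.5 × (5.6 − 2.0) = 4.04
x = 4.04 / 1 = 4.04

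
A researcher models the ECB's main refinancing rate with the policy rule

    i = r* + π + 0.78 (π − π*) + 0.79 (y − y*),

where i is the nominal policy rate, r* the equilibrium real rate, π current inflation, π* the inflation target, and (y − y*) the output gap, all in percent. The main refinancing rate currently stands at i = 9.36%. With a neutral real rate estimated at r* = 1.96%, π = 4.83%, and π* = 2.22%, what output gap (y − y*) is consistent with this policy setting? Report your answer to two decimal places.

0.79 (y − y*) = 9.36 − 1.96 − 4.83 − 0.78 × (4.83 − 2.22) = 0.5342
(y − y*) = 0.5342 / 0.79 = 0.68

0.68%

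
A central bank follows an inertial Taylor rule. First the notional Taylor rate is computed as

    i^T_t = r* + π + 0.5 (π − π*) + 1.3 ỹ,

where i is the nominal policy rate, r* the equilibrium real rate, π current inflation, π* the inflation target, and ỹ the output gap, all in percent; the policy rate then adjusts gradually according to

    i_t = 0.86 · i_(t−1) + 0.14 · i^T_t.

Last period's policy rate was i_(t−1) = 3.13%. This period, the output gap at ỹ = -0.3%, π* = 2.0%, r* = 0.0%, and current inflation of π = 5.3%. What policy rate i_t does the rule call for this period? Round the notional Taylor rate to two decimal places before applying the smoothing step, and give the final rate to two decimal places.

i^T_t = 0.0 + 5.3 + 0.5 × (5.3 − 2.0) + 1.3 × (-0.3)
   = 0.0 + 5.3 + 1.65 − 0.39 = 6.56
i_t = 0.86 × 3.13 + 0.14 × 6.56 = 2.6918 + 0.9184 = 3.61

3.61%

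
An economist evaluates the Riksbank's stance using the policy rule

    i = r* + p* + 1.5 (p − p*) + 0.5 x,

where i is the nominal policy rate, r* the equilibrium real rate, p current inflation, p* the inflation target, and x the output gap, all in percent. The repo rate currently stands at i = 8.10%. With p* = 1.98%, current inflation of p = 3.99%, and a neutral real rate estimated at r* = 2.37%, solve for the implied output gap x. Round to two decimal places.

1.47%

0.5 x = 8.10 − 2.37 − 1.98 − 1.5 × (3.99 − 1.98) = 0.735
x = 0.735 / 0.5 = 1.47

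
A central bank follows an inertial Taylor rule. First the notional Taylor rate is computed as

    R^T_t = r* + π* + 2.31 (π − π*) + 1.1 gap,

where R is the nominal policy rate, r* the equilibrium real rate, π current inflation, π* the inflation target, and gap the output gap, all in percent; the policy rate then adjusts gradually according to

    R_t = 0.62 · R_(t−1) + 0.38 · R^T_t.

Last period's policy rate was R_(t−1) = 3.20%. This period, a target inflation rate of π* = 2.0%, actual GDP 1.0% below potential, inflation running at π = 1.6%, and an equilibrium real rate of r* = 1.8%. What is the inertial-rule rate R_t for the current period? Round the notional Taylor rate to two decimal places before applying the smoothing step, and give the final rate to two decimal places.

Output 1.0% below potential → gap = -1.0.
R^T_t = 1.8 + 2.0 + 2.31 × (1.6 − 2.0) + 1.1 × (-1.0)
   = 1.8 + 2 − 0.924 − 1.1 = 1.78
R_t = 0.62 × 3.20 + 0.38 × 1.78 = 1.984 + 0.6764 = 2.66

2.66%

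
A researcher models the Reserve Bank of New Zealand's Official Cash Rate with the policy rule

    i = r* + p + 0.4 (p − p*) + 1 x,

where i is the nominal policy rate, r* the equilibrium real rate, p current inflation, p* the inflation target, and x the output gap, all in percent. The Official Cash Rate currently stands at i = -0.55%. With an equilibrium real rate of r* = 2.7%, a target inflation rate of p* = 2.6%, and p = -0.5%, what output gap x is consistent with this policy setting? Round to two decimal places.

1 x = -0.55 − 2.7 − (-0.5) − 0.4 × ((-0.5) − 2.6) = -1.51
x = -1.51 / 1 = -1.51

-1.51%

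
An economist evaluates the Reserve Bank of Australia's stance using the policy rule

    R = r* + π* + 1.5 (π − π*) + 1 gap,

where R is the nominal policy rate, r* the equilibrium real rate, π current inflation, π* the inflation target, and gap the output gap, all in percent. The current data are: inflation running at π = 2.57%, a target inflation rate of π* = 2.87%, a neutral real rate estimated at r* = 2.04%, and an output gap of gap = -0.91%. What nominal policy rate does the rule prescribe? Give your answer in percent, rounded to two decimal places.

3.55%

R = 2.04 + 2.87 + 1.5 × (2.57 − 2.87) + 1 × (-0.91)
   = 2.04 + 2.87 − 0.45 − 0.91 = 3.55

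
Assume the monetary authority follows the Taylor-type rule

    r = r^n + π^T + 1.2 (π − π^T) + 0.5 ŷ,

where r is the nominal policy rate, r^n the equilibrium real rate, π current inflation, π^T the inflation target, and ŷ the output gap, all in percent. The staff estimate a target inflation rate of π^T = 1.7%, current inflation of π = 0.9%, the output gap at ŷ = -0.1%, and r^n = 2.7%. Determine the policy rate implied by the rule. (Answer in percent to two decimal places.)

3.39%

r = 2.7 + 1.7 + 1.2 × (0.9 − 1.7) + 0.5 × (-0.1)
   = 2.7 + 1.7 − 0.96 − 0.05 = 3.39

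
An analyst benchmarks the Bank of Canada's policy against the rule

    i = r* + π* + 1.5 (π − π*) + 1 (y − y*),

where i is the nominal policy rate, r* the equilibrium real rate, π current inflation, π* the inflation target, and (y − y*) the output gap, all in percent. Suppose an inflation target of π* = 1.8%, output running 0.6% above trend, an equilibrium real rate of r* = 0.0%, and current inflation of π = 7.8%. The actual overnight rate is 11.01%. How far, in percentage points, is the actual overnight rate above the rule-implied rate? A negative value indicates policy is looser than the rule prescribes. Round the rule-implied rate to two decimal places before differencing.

-0.39 pp

Output 0.6% above potential → (y − y*) = 0.6.
i = 0.0 + 1.8 + 1.5 × (7.8 − 1.8) + 1 × 0.6
   = 0.0 + 1.8 + 9 + 0.6 = 11.40
Deviation = 11.01 − 11.40 = -0.39 pp.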